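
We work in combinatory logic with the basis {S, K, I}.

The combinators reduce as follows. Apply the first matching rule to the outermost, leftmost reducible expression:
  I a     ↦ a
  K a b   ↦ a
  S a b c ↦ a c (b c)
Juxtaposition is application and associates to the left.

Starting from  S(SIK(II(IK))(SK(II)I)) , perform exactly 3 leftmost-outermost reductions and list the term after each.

  start: S(SIK(II(IK))(SK(II)I))
  [1] S(I(II(IK))(K(II(IK)))(SK(II)I))
  [2] S(II(IK)(K(II(IK)))(SK(II)I))
  [3] S(I(IK)(K(II(IK)))(SK(II)I))

Answer: after 3 steps: S(I(IK)(K(II(IK)))(SK(II)I))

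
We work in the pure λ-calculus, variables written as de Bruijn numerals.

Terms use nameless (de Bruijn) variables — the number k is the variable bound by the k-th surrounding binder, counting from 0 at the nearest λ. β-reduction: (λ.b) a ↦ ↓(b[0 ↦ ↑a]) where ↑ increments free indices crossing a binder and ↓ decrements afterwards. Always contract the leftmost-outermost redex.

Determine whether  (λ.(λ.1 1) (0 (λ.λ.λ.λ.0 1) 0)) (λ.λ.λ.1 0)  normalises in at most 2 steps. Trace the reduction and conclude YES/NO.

  start: (λ.(λ.1 1) (0 (λ.λ.λ.λ.0 1) 0)) (λ.λ.λ.1 0)
  step 1: (λ.(λ.λ.λ.1 0) (λ.λ.λ.1 0)) ((λ.λ.λ.1 0) (λ.λ.λ.λ.0 1) (λ.λ.λ.1 0))
  step 2: (λ.λ.λ.1 0) (λ.λ.λ.1 0)

Answer: NO — after 2 steps the term is (λ.λ.λ.1 0) (λ.λ.λ.1 0), not yet normal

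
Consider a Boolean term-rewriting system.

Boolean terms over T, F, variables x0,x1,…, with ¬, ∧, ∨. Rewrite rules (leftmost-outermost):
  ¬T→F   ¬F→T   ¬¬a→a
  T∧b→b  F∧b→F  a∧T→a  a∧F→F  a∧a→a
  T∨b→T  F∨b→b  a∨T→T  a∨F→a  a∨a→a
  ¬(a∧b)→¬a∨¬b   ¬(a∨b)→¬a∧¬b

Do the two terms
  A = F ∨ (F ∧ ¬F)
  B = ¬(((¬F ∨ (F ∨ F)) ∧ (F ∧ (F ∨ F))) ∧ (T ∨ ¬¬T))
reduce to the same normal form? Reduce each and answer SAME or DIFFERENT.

Term A:
  start: F ∨ (F ∧ ¬F)
  [1] F ∧ ¬F
  [2] F

Term B:
  start: ¬(((¬F ∨ (F ∨ F)) ∧ (F ∧ (F ∨ F))) ∧ (T ∨ ¬¬T))
  [1] ¬((¬F ∨ (F ∨ F)) ∧ (F ∧ (F ∨ F))) ∨ ¬(T ∨ ¬¬T)
  [2] (¬(¬F ∨ (F ∨ F)) ∨ ¬(F ∧ (F ∨ F))) ∨ ¬(T ∨ ¬¬T)
  [3] ((¬¬F ∧ ¬(F ∨ F)) ∨ ¬(F ∧ (F ∨ F))) ∨ ¬(T ∨ ¬¬T)
  [4] ((F ∧ ¬(F ∨ F)) ∨ ¬(F ∧ (F ∨ F))) ∨ ¬(T ∨ ¬¬T)
  [5] (F ∨ ¬(F ∧ (F ∨ F))) ∨ ¬(T ∨ ¬¬T)
  [6] ¬(F ∧ (F ∨ F)) ∨ ¬(T ∨ ¬¬T)
  [7] (¬F ∨ ¬(F ∨ F)) ∨ ¬(T ∨ ¬¬T)
  [8] (T ∨ ¬(F ∨ F)) ∨ ¬(T ∨ ¬¬T)
  [9] T ∨ ¬(T ∨ ¬¬T)
  [10] T

Answer: DIFFERENT — A ⇓ F, B ⇓ T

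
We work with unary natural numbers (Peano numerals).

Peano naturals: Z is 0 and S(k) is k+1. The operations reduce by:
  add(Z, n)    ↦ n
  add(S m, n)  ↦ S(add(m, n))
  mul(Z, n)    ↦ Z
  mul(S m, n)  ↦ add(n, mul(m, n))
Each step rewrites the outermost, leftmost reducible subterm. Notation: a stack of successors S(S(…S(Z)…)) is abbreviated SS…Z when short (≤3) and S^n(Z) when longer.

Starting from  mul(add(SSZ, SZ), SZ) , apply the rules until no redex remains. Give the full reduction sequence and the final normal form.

Answer: normal form = SSSZ  (in 13 steps)

Reduction:
  start: mul(add(SSZ, SZ), SZ)
  step 1: mul(S(add(SZ, SZ)), SZ)
  step 2: add(SZ, mul(add(SZ, SZ), SZ))
  step 3: S(add(Z, mul(add(SZ, SZ), SZ)))
  step 4: S(mul(add(SZ, SZ), SZ))
  step 5: S(mul(S(add(Z, SZ)), SZ))
  step 6: S(add(SZ, mul(add(Z, SZ), SZ)))
  step 7: S(S(add(Z, mul(add(Z, SZ), SZ))))
  step 8: S(S(mul(add(Z, SZ), SZ)))
  step 9: S(S(mul(SZ, SZ)))
  step 10: S(S(add(SZ, mul(Z, SZ))))
  step 11: S(S(S(add(Z, mul(Z, SZ)))))
  step 12: S(S(S(mul(Z, SZ))))
  step 13: SSSZ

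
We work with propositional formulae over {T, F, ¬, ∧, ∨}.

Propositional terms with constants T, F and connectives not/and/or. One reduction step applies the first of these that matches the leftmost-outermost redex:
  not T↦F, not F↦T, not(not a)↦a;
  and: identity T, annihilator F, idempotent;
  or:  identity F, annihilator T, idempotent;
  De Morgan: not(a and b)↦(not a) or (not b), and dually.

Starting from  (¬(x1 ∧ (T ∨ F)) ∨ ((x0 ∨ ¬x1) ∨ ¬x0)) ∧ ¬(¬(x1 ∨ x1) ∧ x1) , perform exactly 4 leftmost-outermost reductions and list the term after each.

Answer: after 4 steps: ((¬x1 ∨ F) ∨ ((x0 ∨ ¬x1) ∨ ¬x0)) ∧ ¬(¬(x1 ∨ x1) ∧ x1)

Working:
  start: (¬(x1 ∧ (T ∨ F)) ∨ ((x0 ∨ ¬x1) ∨ ¬x0)) ∧ ¬(¬(x1 ∨ x1) ∧ x1)
  step 1: ((¬x1 ∨ ¬(T ∨ F)) ∨ ((x0 ∨ ¬x1) ∨ ¬x0)) ∧ ¬(¬(x1 ∨ x1) ∧ x1)
  step 2: ((¬x1 ∨ (¬T ∧ ¬F)) ∨ ((x0 ∨ ¬x1) ∨ ¬x0)) ∧ ¬(¬(x1 ∨ x1) ∧ x1)
  step 3: ((¬x1 ∨ (F ∧ ¬F)) ∨ ((x0 ∨ ¬x1) ∨ ¬x0)) ∧ ¬(¬(x1 ∨ x1) ∧ x1)
  step 4: ((¬x1 ∨ F) ∨ ((x0 ∨ ¬x1) ∨ ¬x0)) ∧ ¬(¬(x1 ∨ x1) ∧ x1)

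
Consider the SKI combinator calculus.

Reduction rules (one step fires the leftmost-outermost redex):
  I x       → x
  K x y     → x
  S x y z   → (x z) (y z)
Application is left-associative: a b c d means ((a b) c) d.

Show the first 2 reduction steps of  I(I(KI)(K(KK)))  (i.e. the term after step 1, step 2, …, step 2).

  start: I(I(KI)(K(KK)))
  [1] I(KI)(K(KK))
  [2] KI(K(KK))

Answer: after 2 steps: KI(K(KK))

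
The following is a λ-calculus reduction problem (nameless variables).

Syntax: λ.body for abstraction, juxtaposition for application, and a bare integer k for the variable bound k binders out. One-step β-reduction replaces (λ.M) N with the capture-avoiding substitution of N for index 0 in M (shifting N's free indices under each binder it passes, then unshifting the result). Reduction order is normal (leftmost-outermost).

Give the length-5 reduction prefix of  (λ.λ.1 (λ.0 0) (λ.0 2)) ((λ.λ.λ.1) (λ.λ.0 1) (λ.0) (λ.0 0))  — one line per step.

Answer: after 5 steps: λ.(λ.0 0) (λ.0 ((λ.λ.λ.1) (λ.λ.0 1) (λ.0) (λ.0 0)))

Derivation:
  start: (λ.λ.1 (λ.0 0) (λ.0 2)) ((λ.λ.λ.1) (λ.λ.0 1) (λ.0) (λ.0 0))
  →1  λ.(λ.λ.λ.1) (λ.λ.0 1) (λ.0) (λ.0 0) (λ.0 0) (λ.0 ((λ.λ.λ.1) (λ.λ.0 1) (λ.0) (λ.0 0)))
  →2  λ.(λ.λ.1) (λ.0) (λ.0 0) (λ.0 0) (λ.0 ((λ.λ.λ.1) (λ.λ.0 1) (λ.0) (λ.0 0)))
  →3  λ.(λ.λ.0) (λ.0 0) (λ.0 0) (λ.0 ((λ.λ.λ.1) (λ.λ.0 1) (λ.0) (λ.0 0)))
  →4  λ.(λ.0) (λ.0 0) (λ.0 ((λ.λ.λ.1) (λ.λ.0 1) (λ.0) (λ.0 0)))
  →5  λ.(λ.0 0) (λ.0 ((λ.λ.λ.1) (λ.λ.0 1) (λ.0) (λ.0 0)))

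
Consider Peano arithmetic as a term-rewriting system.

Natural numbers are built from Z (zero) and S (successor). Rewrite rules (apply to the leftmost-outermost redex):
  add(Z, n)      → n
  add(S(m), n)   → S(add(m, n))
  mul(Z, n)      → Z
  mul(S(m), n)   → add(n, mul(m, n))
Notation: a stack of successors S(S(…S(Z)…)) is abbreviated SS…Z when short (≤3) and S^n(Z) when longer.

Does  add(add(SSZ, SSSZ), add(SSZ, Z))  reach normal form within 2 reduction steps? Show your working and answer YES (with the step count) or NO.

Answer: NO — after 2 steps the term is S(add(add(SZ, SSSZ), add(SSZ, Z))), not yet normal

Reduction:
  start: add(add(SSZ, SSSZ), add(SSZ, Z))
  →1  add(S(add(SZ, SSSZ)), add(SSZ, Z))
  →2  S(add(add(SZ, SSSZ), add(SSZ, Z)))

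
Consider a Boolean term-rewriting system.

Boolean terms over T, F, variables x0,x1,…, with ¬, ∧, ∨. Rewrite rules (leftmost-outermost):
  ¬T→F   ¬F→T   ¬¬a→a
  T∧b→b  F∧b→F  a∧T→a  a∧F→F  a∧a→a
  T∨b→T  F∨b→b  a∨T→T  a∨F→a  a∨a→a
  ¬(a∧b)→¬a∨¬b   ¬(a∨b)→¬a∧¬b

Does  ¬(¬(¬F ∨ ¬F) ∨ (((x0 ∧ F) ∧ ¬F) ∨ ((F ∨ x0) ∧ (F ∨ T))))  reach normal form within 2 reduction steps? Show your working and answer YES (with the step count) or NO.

Answer: NO — after 2 steps the term is (¬F ∨ ¬F) ∧ ¬(((x0 ∧ F) ∧ ¬F) ∨ ((F ∨ x0) ∧ (F ∨ T))), not yet normal

Reduction:
  start: ¬(¬(¬F ∨ ¬F) ∨ (((x0 ∧ F) ∧ ¬F) ∨ ((F ∨ x0) ∧ (F ∨ T))))
  [1] ¬¬(¬F ∨ ¬F) ∧ ¬(((x0 ∧ F) ∧ ¬F) ∨ ((F ∨ x0) ∧ (F ∨ T)))
  [2] (¬F ∨ ¬F) ∧ ¬(((x0 ∧ F) ∧ ¬F) ∨ ((F ∨ x0) ∧ (F ∨ T)))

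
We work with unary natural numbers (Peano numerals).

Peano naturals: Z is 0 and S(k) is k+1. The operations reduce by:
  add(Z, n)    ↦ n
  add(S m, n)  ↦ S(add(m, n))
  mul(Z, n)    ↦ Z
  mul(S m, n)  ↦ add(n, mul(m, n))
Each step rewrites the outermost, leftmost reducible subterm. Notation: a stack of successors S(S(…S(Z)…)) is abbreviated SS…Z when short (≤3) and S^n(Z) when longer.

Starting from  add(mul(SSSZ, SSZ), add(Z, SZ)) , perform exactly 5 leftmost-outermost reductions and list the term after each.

  start: add(mul(SSSZ, SSZ), add(Z, SZ))
  [1] add(add(SSZ, mul(SSZ, SSZ)), add(Z, SZ))
  [2] add(S(add(SZ, mul(SSZ, SSZ))), add(Z, SZ))
  [3] S(add(add(SZ, mul(SSZ, SSZ)), add(Z, SZ)))
  [4] S(add(S(add(Z, mul(SSZ, SSZ))), add(Z, SZ)))
  [5] S(S(add(add(Z, mul(SSZ, SSZ)), add(Z, SZ))))

Answer: after 5 steps: S(S(add(add(Z, mul(SSZ, SSZ)), add(Z, SZ))))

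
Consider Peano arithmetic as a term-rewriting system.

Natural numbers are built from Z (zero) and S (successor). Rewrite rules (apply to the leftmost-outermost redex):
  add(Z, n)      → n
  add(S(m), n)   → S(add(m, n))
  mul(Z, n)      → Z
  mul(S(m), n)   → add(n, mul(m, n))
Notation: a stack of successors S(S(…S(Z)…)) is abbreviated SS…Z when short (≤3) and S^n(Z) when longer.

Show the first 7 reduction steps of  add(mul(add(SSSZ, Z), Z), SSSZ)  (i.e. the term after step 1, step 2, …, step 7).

Answer: after 7 steps: add(mul(S(add(Z, Z)), Z), SSSZ)

Working:
  start: add(mul(add(SSSZ, Z), Z), SSSZ)
  [1] add(mul(S(add(SSZ, Z)), Z), SSSZ)
  [2] add(add(Z, mul(add(SSZ, Z), Z)), SSSZ)
  [3] add(mul(add(SSZ, Z), Z), SSSZ)
  [4] add(mul(S(add(SZ, Z)), Z), SSSZ)
  [5] add(add(Z, mul(add(SZ, Z), Z)), SSSZ)
  [6] add(mul(add(SZ, Z), Z), SSSZ)
  [7] add(mul(S(add(Z, Z)), Z), SSSZ)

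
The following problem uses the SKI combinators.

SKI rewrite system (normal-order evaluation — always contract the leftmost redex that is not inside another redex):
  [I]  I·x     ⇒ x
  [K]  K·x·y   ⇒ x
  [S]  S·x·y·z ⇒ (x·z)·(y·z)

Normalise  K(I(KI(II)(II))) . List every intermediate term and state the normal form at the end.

Answer: normal form = KI  (in 4 steps)

Working:
  start: K(I(KI(II)(II)))
  [1] K(KI(II)(II))
  [2] K(I(II))
  [3] K(II)
  [4] KI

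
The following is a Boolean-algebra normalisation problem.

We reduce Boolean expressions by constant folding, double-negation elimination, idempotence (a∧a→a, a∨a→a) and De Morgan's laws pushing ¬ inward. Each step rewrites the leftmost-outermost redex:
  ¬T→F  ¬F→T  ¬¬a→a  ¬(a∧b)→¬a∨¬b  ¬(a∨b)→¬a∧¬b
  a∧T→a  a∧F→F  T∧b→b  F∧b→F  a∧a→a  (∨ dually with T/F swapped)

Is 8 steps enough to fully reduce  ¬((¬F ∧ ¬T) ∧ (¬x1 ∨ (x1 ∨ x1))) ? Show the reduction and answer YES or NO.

Answer: YES — reaches normal form T in 6 ≤ 8 steps

Reduction:
  start: ¬((¬F ∧ ¬T) ∧ (¬x1 ∨ (x1 ∨ x1)))
  [1] ¬(¬F ∧ ¬T) ∨ ¬(¬x1 ∨ (x1 ∨ x1))
  [2] (¬¬F ∨ ¬¬T) ∨ ¬(¬x1 ∨ (x1 ∨ x1))
  [3] (F ∨ ¬¬T) ∨ ¬(¬x1 ∨ (x1 ∨ x1))
  [4] ¬¬T ∨ ¬(¬x1 ∨ (x1 ∨ x1))
  [5] T ∨ ¬(¬x1 ∨ (x1 ∨ x1))
  [6] T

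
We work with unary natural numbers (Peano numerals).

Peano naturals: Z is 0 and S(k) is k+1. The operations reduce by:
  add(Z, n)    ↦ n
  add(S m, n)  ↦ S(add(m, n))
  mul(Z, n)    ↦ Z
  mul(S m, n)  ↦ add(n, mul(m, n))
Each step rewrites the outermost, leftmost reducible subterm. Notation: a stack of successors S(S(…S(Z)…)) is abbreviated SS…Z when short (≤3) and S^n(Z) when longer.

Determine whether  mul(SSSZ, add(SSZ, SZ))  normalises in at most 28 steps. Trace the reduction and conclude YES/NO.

  start: mul(SSSZ, add(SSZ, SZ))
  [1] add(add(SSZ, SZ), mul(SSZ, add(SSZ, SZ)))
  [2] add(S(add(SZ, SZ)), mul(SSZ, add(SSZ, SZ)))
  [3] S(add(add(SZ, SZ), mul(SSZ, add(SSZ, SZ))))
  [4] S(add(S(add(Z, SZ)), mul(SSZ, add(SSZ, SZ))))
  [5] S(S(add(add(Z, SZ), mul(SSZ, add(SSZ, SZ)))))
  [6] S(S(add(SZ, mul(SSZ, add(SSZ, SZ)))))
  [7] S(S(S(add(Z, mul(SSZ, add(SSZ, SZ))))))
  [8] S(S(S(mul(SSZ, add(SSZ, SZ)))))
  [9] S(S(S(add(add(SSZ, SZ), mul(SZ, add(SSZ, SZ))))))
  [10] S(S(S(add(S(add(SZ, SZ)), mul(SZ, add(SSZ, SZ))))))
  [11] S(S(S(S(add(add(SZ, SZ), mul(SZ, add(SSZ, SZ)))))))
  [12] S(S(S(S(add(S(add(Z, SZ)), mul(SZ, add(SSZ, SZ)))))))
  [13] S(S(S(S(S(add(add(Z, SZ), mul(SZ, add(SSZ, SZ))))))))
  [14] S(S(S(S(S(add(SZ, mul(SZ, add(SSZ, SZ))))))))
  [15] S(S(S(S(S(S(add(Z, mul(SZ, add(SSZ, SZ)))))))))
  [16] S(S(S(S(S(S(mul(SZ, add(SSZ, SZ))))))))
  [17] S(S(S(S(S(S(add(add(SSZ, SZ), mul(Z, add(SSZ, SZ)))))))))
  [18] S(S(S(S(S(S(add(S(add(SZ, SZ)), mul(Z, add(SSZ, SZ)))))))))
  [19] S(S(S(S(S(S(S(add(add(SZ, SZ), mul(Z, add(SSZ, SZ))))))))))
  [20] S(S(S(S(S(S(S(add(S(add(Z, SZ)), mul(Z, add(SSZ, SZ))))))))))
  [21] S(S(S(S(S(S(S(S(add(add(Z, SZ), mul(Z, add(SSZ, SZ)))))))))))
  [22] S(S(S(S(S(S(S(S(add(SZ, mul(Z, add(SSZ, SZ)))))))))))
  [23] S(S(S(S(S(S(S(S(S(add(Z, mul(Z, add(SSZ, SZ))))))))))))
  [24] S(S(S(S(S(S(S(S(S(mul(Z, add(SSZ, SZ)))))))))))
  [25] S^9(Z)

Answer: YES — reaches normal form S^9(Z) in 25 ≤ 28 steps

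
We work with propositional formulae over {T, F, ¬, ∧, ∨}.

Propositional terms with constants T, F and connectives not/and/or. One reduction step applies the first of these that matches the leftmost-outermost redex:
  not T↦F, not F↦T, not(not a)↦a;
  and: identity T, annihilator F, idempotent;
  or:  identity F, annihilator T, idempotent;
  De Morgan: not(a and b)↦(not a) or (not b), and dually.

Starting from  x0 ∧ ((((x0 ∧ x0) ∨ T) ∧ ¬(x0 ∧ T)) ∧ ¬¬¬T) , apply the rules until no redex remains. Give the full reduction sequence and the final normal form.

Answer: normal form = F  (in 9 steps)

Derivation:
  start: x0 ∧ ((((x0 ∧ x0) ∨ T) ∧ ¬(x0 ∧ T)) ∧ ¬¬¬T)
  →1  x0 ∧ ((T ∧ ¬(x0 ∧ T)) ∧ ¬¬¬T)
  →2  x0 ∧ (¬(x0 ∧ T) ∧ ¬¬¬T)
  →3  x0 ∧ ((¬x0 ∨ ¬T) ∧ ¬¬¬T)
  →4  x0 ∧ ((¬x0 ∨ F) ∧ ¬¬¬T)
  →5  x0 ∧ (¬x0 ∧ ¬¬¬T)
  →6  x0 ∧ (¬x0 ∧ ¬T)
  →7  x0 ∧ (¬x0 ∧ F)
  →8  x0 ∧ F
  →9  F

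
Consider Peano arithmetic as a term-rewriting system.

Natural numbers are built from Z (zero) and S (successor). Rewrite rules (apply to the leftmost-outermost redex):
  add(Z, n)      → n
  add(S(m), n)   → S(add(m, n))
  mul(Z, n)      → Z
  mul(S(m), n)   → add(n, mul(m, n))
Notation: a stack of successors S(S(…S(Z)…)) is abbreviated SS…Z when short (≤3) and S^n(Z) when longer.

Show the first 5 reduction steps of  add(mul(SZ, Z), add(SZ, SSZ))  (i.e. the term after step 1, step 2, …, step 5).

  start: add(mul(SZ, Z), add(SZ, SSZ))
  [1] add(add(Z, mul(Z, Z)), add(SZ, SSZ))
  [2] add(mul(Z, Z), add(SZ, SSZ))
  [3] add(Z, add(SZ, SSZ))
  [4] add(SZ, SSZ)
  [5] S(add(Z, SSZ))

Answer: after 5 steps: S(add(Z, SSZ))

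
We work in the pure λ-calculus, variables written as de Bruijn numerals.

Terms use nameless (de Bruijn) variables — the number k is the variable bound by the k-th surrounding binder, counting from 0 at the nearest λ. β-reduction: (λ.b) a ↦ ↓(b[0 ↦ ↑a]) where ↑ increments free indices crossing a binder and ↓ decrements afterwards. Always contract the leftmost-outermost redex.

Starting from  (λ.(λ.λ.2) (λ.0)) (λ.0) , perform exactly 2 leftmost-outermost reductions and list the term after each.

Answer: after 2 steps: λ.λ.0

Reduction:
  start: (λ.(λ.λ.2) (λ.0)) (λ.0)
  →1  (λ.λ.λ.0) (λ.0)
  →2  λ.λ.0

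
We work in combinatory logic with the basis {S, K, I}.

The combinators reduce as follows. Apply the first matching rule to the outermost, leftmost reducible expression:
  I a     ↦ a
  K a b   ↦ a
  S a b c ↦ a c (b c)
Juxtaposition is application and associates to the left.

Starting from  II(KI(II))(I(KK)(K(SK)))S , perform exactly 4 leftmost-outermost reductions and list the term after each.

  start: II(KI(II))(I(KK)(K(SK)))S
  step 1: I(KI(II))(I(KK)(K(SK)))S
  step 2: KI(II)(I(KK)(K(SK)))S
  step 3: I(I(KK)(K(SK)))S
  step 4: I(KK)(K(SK))S

Answer: after 4 steps: I(KK)(K(SK))S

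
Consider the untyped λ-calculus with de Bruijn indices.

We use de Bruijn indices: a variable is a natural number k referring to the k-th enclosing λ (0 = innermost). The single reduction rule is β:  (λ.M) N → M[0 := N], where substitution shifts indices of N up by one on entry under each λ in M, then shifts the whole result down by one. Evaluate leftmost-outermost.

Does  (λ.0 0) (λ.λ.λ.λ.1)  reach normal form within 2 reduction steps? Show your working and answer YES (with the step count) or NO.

Answer: YES — reaches normal form λ.λ.λ.1 in 2 ≤ 2 steps

Derivation:
  start: (λ.0 0) (λ.λ.λ.λ.1)
  [1] (λ.λ.λ.λ.1) (λ.λ.λ.λ.1)
  [2] λ.λ.λ.1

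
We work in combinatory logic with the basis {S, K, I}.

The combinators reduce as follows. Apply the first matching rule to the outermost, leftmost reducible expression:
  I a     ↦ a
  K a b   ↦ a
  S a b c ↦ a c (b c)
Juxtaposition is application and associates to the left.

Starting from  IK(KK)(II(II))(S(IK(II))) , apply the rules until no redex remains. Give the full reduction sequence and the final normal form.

  start: IK(KK)(II(II))(S(IK(II)))
  →1  K(KK)(II(II))(S(IK(II)))
  →2  KK(S(IK(II)))
  →3  K

Answer: normal form = K  (in 3 steps)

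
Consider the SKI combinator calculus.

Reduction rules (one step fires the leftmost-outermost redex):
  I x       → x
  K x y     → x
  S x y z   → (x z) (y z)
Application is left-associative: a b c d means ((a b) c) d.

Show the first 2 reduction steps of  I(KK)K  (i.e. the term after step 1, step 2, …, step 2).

  start: I(KK)K
  step 1: KKK
  step 2: K

Answer: after 2 steps: K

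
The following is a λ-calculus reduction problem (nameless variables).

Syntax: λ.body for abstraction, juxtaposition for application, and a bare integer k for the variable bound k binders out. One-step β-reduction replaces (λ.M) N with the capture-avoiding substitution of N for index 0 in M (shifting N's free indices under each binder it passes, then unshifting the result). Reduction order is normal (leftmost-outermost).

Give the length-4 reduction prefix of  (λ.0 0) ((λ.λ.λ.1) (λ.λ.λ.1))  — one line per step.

Answer: after 4 steps: λ.λ.λ.1

Derivation:
  start: (λ.0 0) ((λ.λ.λ.1) (λ.λ.λ.1))
  step 1: (λ.λ.λ.1) (λ.λ.λ.1) ((λ.λ.λ.1) (λ.λ.λ.1))
  step 2: (λ.λ.1) ((λ.λ.λ.1) (λ.λ.λ.1))
  step 3: λ.(λ.λ.λ.1) (λ.λ.λ.1)
  step 4: λ.λ.λ.1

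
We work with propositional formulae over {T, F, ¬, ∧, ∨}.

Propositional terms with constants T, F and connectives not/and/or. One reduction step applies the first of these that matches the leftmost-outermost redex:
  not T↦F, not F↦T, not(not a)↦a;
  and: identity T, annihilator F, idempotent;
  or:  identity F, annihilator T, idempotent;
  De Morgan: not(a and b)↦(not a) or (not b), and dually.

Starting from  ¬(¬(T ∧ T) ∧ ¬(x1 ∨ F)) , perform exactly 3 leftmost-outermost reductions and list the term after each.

Answer: after 3 steps: T ∨ ¬¬(x1 ∨ F)

Reduction:
  start: ¬(¬(T ∧ T) ∧ ¬(x1 ∨ F))
  [1] ¬¬(T ∧ T) ∨ ¬¬(x1 ∨ F)
  [2] (T ∧ T) ∨ ¬¬(x1 ∨ F)
  [3] T ∨ ¬¬(x1 ∨ F)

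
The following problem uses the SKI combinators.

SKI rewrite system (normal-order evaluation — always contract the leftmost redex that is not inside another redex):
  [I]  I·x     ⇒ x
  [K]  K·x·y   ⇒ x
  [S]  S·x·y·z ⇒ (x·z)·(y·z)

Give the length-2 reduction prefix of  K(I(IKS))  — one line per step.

Answer: after 2 steps: K(KS)

Working:
  start: K(I(IKS))
  [1] K(IKS)
  [2] K(KS)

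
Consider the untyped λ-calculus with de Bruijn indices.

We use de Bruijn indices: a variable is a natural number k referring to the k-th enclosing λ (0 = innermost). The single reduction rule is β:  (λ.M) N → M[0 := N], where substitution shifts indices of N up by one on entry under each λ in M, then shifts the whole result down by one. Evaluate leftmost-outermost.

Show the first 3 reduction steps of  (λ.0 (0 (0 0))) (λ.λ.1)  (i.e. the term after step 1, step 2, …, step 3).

Answer: after 3 steps: λ.λ.(λ.λ.1) (λ.λ.1)

Reduction:
  start: (λ.0 (0 (0 0))) (λ.λ.1)
  [1] (λ.λ.1) ((λ.λ.1) ((λ.λ.1) (λ.λ.1)))
  [2] λ.(λ.λ.1) ((λ.λ.1) (λ.λ.1))
  [3] λ.λ.(λ.λ.1) (λ.λ.1)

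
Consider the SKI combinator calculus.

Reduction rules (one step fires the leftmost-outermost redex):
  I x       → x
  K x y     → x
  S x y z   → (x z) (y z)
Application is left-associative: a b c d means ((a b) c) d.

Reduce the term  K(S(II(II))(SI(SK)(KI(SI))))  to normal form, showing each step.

Answer: normal form = K(SI(SKI))  (in 8 steps)

Working:
  start: K(S(II(II))(SI(SK)(KI(SI))))
  →1  K(S(I(II))(SI(SK)(KI(SI))))
  →2  K(S(II)(SI(SK)(KI(SI))))
  →3  K(SI(SI(SK)(KI(SI))))
  →4  K(SI(I(KI(SI))(SK(KI(SI)))))
  →5  K(SI(KI(SI)(SK(KI(SI)))))
  →6  K(SI(I(SK(KI(SI)))))
  →7  K(SI(SK(KI(SI))))
  →8  K(SI(SKI))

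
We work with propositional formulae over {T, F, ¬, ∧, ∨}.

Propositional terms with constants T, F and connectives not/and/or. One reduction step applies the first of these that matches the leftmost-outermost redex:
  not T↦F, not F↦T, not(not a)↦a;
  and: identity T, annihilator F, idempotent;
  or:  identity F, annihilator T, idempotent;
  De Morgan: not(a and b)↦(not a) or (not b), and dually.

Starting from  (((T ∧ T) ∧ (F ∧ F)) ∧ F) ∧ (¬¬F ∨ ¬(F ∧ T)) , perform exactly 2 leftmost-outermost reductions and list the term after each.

Answer: after 2 steps: F

Reduction:
  start: (((T ∧ T) ∧ (F ∧ F)) ∧ F) ∧ (¬¬F ∨ ¬(F ∧ T))
  [1] F ∧ (¬¬F ∨ ¬(F ∧ T))
  [2] F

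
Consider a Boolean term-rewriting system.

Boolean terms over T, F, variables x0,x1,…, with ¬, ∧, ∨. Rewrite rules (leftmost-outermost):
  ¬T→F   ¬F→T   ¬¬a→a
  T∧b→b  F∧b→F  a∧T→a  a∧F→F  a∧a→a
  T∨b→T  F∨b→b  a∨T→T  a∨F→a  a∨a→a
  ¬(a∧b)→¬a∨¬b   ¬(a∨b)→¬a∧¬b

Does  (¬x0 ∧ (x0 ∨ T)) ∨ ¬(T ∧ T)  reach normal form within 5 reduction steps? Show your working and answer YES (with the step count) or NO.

  start: (¬x0 ∧ (x0 ∨ T)) ∨ ¬(T ∧ T)
  step 1: (¬x0 ∧ T) ∨ ¬(T ∧ T)
  step 2: ¬x0 ∨ ¬(T ∧ T)
  step 3: ¬x0 ∨ (¬T ∨ ¬T)
  step 4: ¬x0 ∨ ¬T
  step 5: ¬x0 ∨ F

Answer: NO — after 5 steps the term is ¬x0 ∨ F, not yet normal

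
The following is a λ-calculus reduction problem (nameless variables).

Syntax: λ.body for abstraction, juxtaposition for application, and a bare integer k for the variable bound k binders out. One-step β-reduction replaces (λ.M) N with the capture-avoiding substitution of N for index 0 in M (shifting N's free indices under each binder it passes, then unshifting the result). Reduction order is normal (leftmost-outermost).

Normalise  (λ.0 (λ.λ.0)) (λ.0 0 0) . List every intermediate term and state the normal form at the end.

  start: (λ.0 (λ.λ.0)) (λ.0 0 0)
  step 1: (λ.0 0 0) (λ.λ.0)
  step 2: (λ.λ.0) (λ.λ.0) (λ.λ.0)
  step 3: (λ.0) (λ.λ.0)
  step 4: λ.λ.0

Answer: normal form = λ.λ.0  (in 4 steps)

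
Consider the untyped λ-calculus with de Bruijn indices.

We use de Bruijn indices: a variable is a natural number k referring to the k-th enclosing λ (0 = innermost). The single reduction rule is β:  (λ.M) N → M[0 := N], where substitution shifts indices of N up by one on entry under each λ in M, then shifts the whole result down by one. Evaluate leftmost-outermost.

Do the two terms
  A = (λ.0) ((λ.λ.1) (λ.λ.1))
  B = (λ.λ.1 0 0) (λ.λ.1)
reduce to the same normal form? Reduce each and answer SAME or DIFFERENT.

Answer: DIFFERENT — A ⇓ λ.λ.λ.1, B ⇓ λ.0

Working:
Term A:
  start: (λ.0) ((λ.λ.1) (λ.λ.1))
  step 1: (λ.λ.1) (λ.λ.1)
  step 2: λ.λ.λ.1

Term B:
  start: (λ.λ.1 0 0) (λ.λ.1)
  step 1: λ.(λ.λ.1) 0 0
  step 2: λ.(λ.1) 0
  step 3: λ.0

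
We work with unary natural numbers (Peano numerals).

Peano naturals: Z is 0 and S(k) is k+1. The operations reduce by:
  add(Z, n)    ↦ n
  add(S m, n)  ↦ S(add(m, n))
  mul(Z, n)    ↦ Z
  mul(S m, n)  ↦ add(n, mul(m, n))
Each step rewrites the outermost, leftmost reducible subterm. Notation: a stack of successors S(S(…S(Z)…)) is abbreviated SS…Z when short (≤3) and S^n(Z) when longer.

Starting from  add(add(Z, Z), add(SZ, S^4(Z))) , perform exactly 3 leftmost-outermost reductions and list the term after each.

Answer: after 3 steps: S(add(Z, S^4(Z)))

Derivation:
  start: add(add(Z, Z), add(SZ, S^4(Z)))
  →1  add(Z, add(SZ, S^4(Z)))
  →2  add(SZ, S^4(Z))
  →3  S(add(Z, S^4(Z)))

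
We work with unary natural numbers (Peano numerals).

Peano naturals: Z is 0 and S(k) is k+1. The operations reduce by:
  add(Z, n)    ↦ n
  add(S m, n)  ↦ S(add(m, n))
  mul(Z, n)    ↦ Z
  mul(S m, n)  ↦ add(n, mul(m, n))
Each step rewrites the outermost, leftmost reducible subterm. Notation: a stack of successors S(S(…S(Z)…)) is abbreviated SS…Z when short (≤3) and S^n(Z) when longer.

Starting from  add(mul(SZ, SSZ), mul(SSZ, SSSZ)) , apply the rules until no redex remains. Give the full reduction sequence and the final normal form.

Answer: normal form = S^8(Z)  (in 19 steps)

Derivation:
  start: add(mul(SZ, SSZ), mul(SSZ, SSSZ))
  step 1: add(add(SSZ, mul(Z, SSZ)), mul(SSZ, SSSZ))
  step 2: add(S(add(SZ, mul(Z, SSZ))), mul(SSZ, SSSZ))
  step 3: S(add(add(SZ, mul(Z, SSZ)), mul(SSZ, SSSZ)))
  step 4: S(add(S(add(Z, mul(Z, SSZ))), mul(SSZ, SSSZ)))
  step 5: S(S(add(add(Z, mul(Z, SSZ)), mul(SSZ, SSSZ))))
  step 6: S(S(add(mul(Z, SSZ), mul(SSZ, SSSZ))))
  step 7: S(S(add(Z, mul(SSZ, SSSZ))))
  step 8: S(S(mul(SSZ, SSSZ)))
  step 9: S(S(add(SSSZ, mul(SZ, SSSZ))))
  step 10: S(S(S(add(SSZ, mul(SZ, SSSZ)))))
  step 11: S(S(S(S(add(SZ, mul(SZ, SSSZ))))))
  step 12: S(S(S(S(S(add(Z, mul(SZ, SSSZ)))))))
  step 13: S(S(S(S(S(mul(SZ, SSSZ))))))
  step 14: S(S(S(S(S(add(SSSZ, mul(Z, SSSZ)))))))
  step 15: S(S(S(S(S(S(add(SSZ, mul(Z, SSSZ))))))))
  step 16: S(S(S(S(S(S(S(add(SZ, mul(Z, SSSZ)))))))))
  step 17: S(S(S(S(S(S(S(S(add(Z, mul(Z, SSSZ))))))))))
  step 18: S(S(S(S(S(S(S(S(mul(Z, SSSZ)))))))))
  step 19: S^8(Z)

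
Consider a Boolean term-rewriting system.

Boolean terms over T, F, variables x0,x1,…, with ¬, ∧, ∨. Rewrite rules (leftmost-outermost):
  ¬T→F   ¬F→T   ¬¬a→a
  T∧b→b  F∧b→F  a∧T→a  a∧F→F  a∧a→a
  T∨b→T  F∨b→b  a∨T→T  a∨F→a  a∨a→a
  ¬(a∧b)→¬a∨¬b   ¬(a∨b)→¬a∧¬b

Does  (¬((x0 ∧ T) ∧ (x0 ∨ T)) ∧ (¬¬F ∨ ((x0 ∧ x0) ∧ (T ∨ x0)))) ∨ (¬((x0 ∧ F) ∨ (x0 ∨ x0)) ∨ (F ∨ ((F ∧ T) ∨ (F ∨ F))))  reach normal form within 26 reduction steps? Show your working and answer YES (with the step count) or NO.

Answer: YES — reaches normal form (¬x0 ∧ x0) ∨ ¬x0 in 25 ≤ 26 steps

Reduction:
  start: (¬((x0 ∧ T) ∧ (x0 ∨ T)) ∧ (¬¬F ∨ ((x0 ∧ x0) ∧ (T ∨ x0)))) ∨ (¬((x0 ∧ F) ∨ (x0 ∨ x0)) ∨ (F ∨ ((F ∧ T) ∨ (F ∨ F))))
  →1  ((¬(x0 ∧ T) ∨ ¬(x0 ∨ T)) ∧ (¬¬F ∨ ((x0 ∧ x0) ∧ (T ∨ x0)))) ∨ (¬((x0 ∧ F) ∨ (x0 ∨ x0)) ∨ (F ∨ ((F ∧ T) ∨ (F ∨ F))))
  →2  (((¬x0 ∨ ¬T) ∨ ¬(x0 ∨ T)) ∧ (¬¬F ∨ ((x0 ∧ x0) ∧ (T ∨ x0)))) ∨ (¬((x0 ∧ F) ∨ (x0 ∨ x0)) ∨ (F ∨ ((F ∧ T) ∨ (F ∨ F))))
  →3  (((¬x0 ∨ F) ∨ ¬(x0 ∨ T)) ∧ (¬¬F ∨ ((x0 ∧ x0) ∧ (T ∨ x0)))) ∨ (¬((x0 ∧ F) ∨ (x0 ∨ x0)) ∨ (F ∨ ((F ∧ T) ∨ (F ∨ F))))
  →4  ((¬x0 ∨ ¬(x0 ∨ T)) ∧ (¬¬F ∨ ((x0 ∧ x0) ∧ (T ∨ x0)))) ∨ (¬((x0 ∧ F) ∨ (x0 ∨ x0)) ∨ (F ∨ ((F ∧ T) ∨ (F ∨ F))))
  →5  ((¬x0 ∨ (¬x0 ∧ ¬T)) ∧ (¬¬F ∨ ((x0 ∧ x0) ∧ (T ∨ x0)))) ∨ (¬((x0 ∧ F) ∨ (x0 ∨ x0)) ∨ (F ∨ ((F ∧ T) ∨ (F ∨ F))))
  →6  ((¬x0 ∨ (¬x0 ∧ F)) ∧ (¬¬F ∨ ((x0 ∧ x0) ∧ (T ∨ x0)))) ∨ (¬((x0 ∧ F) ∨ (x0 ∨ x0)) ∨ (F ∨ ((F ∧ T) ∨ (F ∨ F))))
  →7  ((¬x0 ∨ F) ∧ (¬¬F ∨ ((x0 ∧ x0) ∧ (T ∨ x0)))) ∨ (¬((x0 ∧ F) ∨ (x0 ∨ x0)) ∨ (F ∨ ((F ∧ T) ∨ (F ∨ F))))
  →8  (¬x0 ∧ (¬¬F ∨ ((x0 ∧ x0) ∧ (T ∨ x0)))) ∨ (¬((x0 ∧ F) ∨ (x0 ∨ x0)) ∨ (F ∨ ((F ∧ T) ∨ (F ∨ F))))
  →9  (¬x0 ∧ (F ∨ ((x0 ∧ x0) ∧ (T ∨ x0)))) ∨ (¬((x0 ∧ F) ∨ (x0 ∨ x0)) ∨ (F ∨ ((F ∧ T) ∨ (F ∨ F))))
  →10  (¬x0 ∧ ((x0 ∧ x0) ∧ (T ∨ x0))) ∨ (¬((x0 ∧ F) ∨ (x0 ∨ x0)) ∨ (F ∨ ((F ∧ T) ∨ (F ∨ F))))
  →11  (¬x0 ∧ (x0 ∧ (T ∨ x0))) ∨ (¬((x0 ∧ F) ∨ (x0 ∨ x0)) ∨ (F ∨ ((F ∧ T) ∨ (F ∨ F))))
  →12  (¬x0 ∧ (x0 ∧ T)) ∨ (¬((x0 ∧ F) ∨ (x0 ∨ x0)) ∨ (F ∨ ((F ∧ T) ∨ (F ∨ F))))
  →13  (¬x0 ∧ x0) ∨ (¬((x0 ∧ F) ∨ (x0 ∨ x0)) ∨ (F ∨ ((F ∧ T) ∨ (F ∨ F))))
  →14  (¬x0 ∧ x0) ∨ ((¬(x0 ∧ F) ∧ ¬(x0 ∨ x0)) ∨ (F ∨ ((F ∧ T) ∨ (F ∨ F))))
  →15  (¬x0 ∧ x0) ∨ (((¬x0 ∨ ¬F) ∧ ¬(x0 ∨ x0)) ∨ (F ∨ ((F ∧ T) ∨ (F ∨ F))))
  →16  (¬x0 ∧ x0) ∨ (((¬x0 ∨ T) ∧ ¬(x0 ∨ x0)) ∨ (F ∨ ((F ∧ T) ∨ (F ∨ F))))
  →17  (¬x0 ∧ x0) ∨ ((T ∧ ¬(x0 ∨ x0)) ∨ (F ∨ ((F ∧ T) ∨ (F ∨ F))))
  →18  (¬x0 ∧ x0) ∨ (¬(x0 ∨ x0) ∨ (F ∨ ((F ∧ T) ∨ (F ∨ F))))
  →19  (¬x0 ∧ x0) ∨ ((¬x0 ∧ ¬x0) ∨ (F ∨ ((F ∧ T) ∨ (F ∨ F))))
  →20  (¬x0 ∧ x0) ∨ (¬x0 ∨ (F ∨ ((F ∧ T) ∨ (F ∨ F))))
  →21  (¬x0 ∧ x0) ∨ (¬x0 ∨ ((F ∧ T) ∨ (F ∨ F)))
  →22  (¬x0 ∧ x0) ∨ (¬x0 ∨ (F ∨ (F ∨ F)))
  →23  (¬x0 ∧ x0) ∨ (¬x0 ∨ (F ∨ F))
  →24  (¬x0 ∧ x0) ∨ (¬x0 ∨ F)
  →25  (¬x0 ∧ x0) ∨ ¬x0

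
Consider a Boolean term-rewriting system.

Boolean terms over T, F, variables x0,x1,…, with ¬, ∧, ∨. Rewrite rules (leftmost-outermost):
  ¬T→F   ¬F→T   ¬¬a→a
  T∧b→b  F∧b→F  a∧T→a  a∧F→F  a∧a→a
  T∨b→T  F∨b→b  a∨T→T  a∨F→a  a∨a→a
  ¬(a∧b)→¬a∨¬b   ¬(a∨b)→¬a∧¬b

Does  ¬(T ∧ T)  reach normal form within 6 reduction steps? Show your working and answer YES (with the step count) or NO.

Answer: YES — reaches normal form F in 3 ≤ 6 steps

Working:
  start: ¬(T ∧ T)
  step 1: ¬T ∨ ¬T
  step 2: ¬T
  step 3: F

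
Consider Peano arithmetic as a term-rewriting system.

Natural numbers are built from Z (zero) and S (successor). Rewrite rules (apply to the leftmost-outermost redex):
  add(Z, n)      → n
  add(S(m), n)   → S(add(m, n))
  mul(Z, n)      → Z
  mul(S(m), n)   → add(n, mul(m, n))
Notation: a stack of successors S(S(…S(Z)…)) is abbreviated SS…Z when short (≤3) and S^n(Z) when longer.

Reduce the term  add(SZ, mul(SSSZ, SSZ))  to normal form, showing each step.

  start: add(SZ, mul(SSSZ, SSZ))
  →1  S(add(Z, mul(SSSZ, SSZ)))
  →2  S(mul(SSSZ, SSZ))
  →3  S(add(SSZ, mul(SSZ, SSZ)))
  →4  S(S(add(SZ, mul(SSZ, SSZ))))
  →5  S(S(S(add(Z, mul(SSZ, SSZ)))))
  →6  S(S(S(mul(SSZ, SSZ))))
  →7  S(S(S(add(SSZ, mul(SZ, SSZ)))))
  →8  S(S(S(S(add(SZ, mul(SZ, SSZ))))))
  →9  S(S(S(S(S(add(Z, mul(SZ, SSZ)))))))
  →10  S(S(S(S(S(mul(SZ, SSZ))))))
  →11  S(S(S(S(S(add(SSZ, mul(Z, SSZ)))))))
  →12  S(S(S(S(S(S(add(SZ, mul(Z, SSZ))))))))
  →13  S(S(S(S(S(S(S(add(Z, mul(Z, SSZ)))))))))
  →14  S(S(S(S(S(S(S(mul(Z, SSZ))))))))
  →15  S^7(Z)

Answer: normal form = S^7(Z)  (in 15 steps)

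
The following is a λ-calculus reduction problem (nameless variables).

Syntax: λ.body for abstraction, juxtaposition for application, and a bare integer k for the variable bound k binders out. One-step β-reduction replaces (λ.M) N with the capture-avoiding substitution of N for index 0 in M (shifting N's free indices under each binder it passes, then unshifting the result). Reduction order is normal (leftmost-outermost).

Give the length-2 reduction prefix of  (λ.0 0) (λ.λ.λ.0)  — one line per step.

  start: (λ.0 0) (λ.λ.λ.0)
  →1  (λ.λ.λ.0) (λ.λ.λ.0)
  →2  λ.λ.0

Answer: after 2 steps: λ.λ.0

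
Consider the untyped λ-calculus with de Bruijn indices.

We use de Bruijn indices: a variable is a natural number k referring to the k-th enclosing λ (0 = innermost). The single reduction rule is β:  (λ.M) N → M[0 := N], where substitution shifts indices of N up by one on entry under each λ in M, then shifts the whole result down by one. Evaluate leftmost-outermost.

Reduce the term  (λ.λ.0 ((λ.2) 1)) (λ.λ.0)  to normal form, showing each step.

  start: (λ.λ.0 ((λ.2) 1)) (λ.λ.0)
  step 1: λ.0 ((λ.λ.λ.0) (λ.λ.0))
  step 2: λ.0 (λ.λ.0)

Answer: normal form = λ.0 (λ.λ.0)  (in 2 steps)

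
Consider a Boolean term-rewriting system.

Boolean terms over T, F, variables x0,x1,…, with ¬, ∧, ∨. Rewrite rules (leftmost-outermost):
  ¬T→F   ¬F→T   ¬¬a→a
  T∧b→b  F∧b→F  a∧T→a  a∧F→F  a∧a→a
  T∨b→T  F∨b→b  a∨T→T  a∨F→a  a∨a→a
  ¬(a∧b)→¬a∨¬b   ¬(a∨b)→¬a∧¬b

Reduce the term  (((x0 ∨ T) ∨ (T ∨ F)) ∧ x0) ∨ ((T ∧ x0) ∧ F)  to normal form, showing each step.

  start: (((x0 ∨ T) ∨ (T ∨ F)) ∧ x0) ∨ ((T ∧ x0) ∧ F)
  →1  ((T ∨ (T ∨ F)) ∧ x0) ∨ ((T ∧ x0) ∧ F)
  →2  (T ∧ x0) ∨ ((T ∧ x0) ∧ F)
  →3  x0 ∨ ((T ∧ x0) ∧ F)
  →4  x0 ∨ F
  →5  x0

Answer: normal form = x0  (in 5 steps)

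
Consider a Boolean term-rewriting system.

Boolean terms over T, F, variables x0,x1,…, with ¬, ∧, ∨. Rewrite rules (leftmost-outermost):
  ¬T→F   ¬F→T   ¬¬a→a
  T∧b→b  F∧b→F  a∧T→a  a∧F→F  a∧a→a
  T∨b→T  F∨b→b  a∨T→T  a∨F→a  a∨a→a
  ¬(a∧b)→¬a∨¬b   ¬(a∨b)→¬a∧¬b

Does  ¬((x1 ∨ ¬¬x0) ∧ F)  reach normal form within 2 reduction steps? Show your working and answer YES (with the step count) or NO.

  start: ¬((x1 ∨ ¬¬x0) ∧ F)
  →1  ¬(x1 ∨ ¬¬x0) ∨ ¬F
  →2  (¬x1 ∧ ¬¬¬x0) ∨ ¬F

Answer: NO — after 2 steps the term is (¬x1 ∧ ¬¬¬x0) ∨ ¬F, not yet normal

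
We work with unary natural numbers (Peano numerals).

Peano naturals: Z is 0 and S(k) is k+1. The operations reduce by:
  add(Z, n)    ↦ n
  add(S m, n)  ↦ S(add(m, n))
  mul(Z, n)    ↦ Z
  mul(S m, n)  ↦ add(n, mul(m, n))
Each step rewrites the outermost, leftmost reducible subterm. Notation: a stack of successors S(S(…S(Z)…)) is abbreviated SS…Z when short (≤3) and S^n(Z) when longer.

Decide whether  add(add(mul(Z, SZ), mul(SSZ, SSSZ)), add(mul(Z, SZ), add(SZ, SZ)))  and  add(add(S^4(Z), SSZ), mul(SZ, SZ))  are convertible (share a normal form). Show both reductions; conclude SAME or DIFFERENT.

Answer: DIFFERENT — A ⇓ S^8(Z), B ⇓ S^7(Z)

Reduction:
Term A:
  start: add(add(mul(Z, SZ), mul(SSZ, SSSZ)), add(mul(Z, SZ), add(SZ, SZ)))
  step 1: add(add(Z, mul(SSZ, SSSZ)), add(mul(Z, SZ), add(SZ, SZ)))
  step 2: add(mul(SSZ, SSSZ), add(mul(Z, SZ), add(SZ, SZ)))
  step 3: add(add(SSSZ, mul(SZ, SSSZ)), add(mul(Z, SZ), add(SZ, SZ)))
  step 4: add(S(add(SSZ, mul(SZ, SSSZ))), add(mul(Z, SZ), add(SZ, SZ)))
  step 5: S(add(add(SSZ, mul(SZ, SSSZ)), add(mul(Z, SZ), add(SZ, SZ))))
  step 6: S(add(S(add(SZ, mul(SZ, SSSZ))), add(mul(Z, SZ), add(SZ, SZ))))
  step 7: S(S(add(add(SZ, mul(SZ, SSSZ)), add(mul(Z, SZ), add(SZ, SZ)))))
  step 8: S(S(add(S(add(Z, mul(SZ, SSSZ))), add(mul(Z, SZ), add(SZ, SZ)))))
  step 9: S(S(S(add(add(Z, mul(SZ, SSSZ)), add(mul(Z, SZ), add(SZ, SZ))))))
  step 10: S(S(S(add(mul(SZ, SSSZ), add(mul(Z, SZ), add(SZ, SZ))))))
  step 11: S(S(S(add(add(SSSZ, mul(Z, SSSZ)), add(mul(Z, SZ), add(SZ, SZ))))))
  step 12: S(S(S(add(S(add(SSZ, mul(Z, SSSZ))), add(mul(Z, SZ), add(SZ, SZ))))))
  step 13: S(S(S(S(add(add(SSZ, mul(Z, SSSZ)), add(mul(Z, SZ), add(SZ, SZ)))))))
  step 14: S(S(S(S(add(S(add(SZ, mul(Z, SSSZ))), add(mul(Z, SZ), add(SZ, SZ)))))))
  step 15: S(S(S(S(S(add(add(SZ, mul(Z, SSSZ)), add(mul(Z, SZ), add(SZ, SZ))))))))
  step 16: S(S(S(S(S(add(S(add(Z, mul(Z, SSSZ))), add(mul(Z, SZ), add(SZ, SZ))))))))
  step 17: S(S(S(S(S(S(add(add(Z, mul(Z, SSSZ)), add(mul(Z, SZ), add(SZ, SZ)))))))))
  step 18: S(S(S(S(S(S(add(mul(Z, SSSZ), add(mul(Z, SZ), add(SZ, SZ)))))))))
  step 19: S(S(S(S(S(S(add(Z, add(mul(Z, SZ), add(SZ, SZ)))))))))
  step 20: S(S(S(S(S(S(add(mul(Z, SZ), add(SZ, SZ))))))))
  step 21: S(S(S(S(S(S(add(Z, add(SZ, SZ))))))))
  step 22: S(S(S(S(S(S(add(SZ, SZ)))))))
  step 23: S(S(S(S(S(S(S(add(Z, SZ))))))))
  step 24: S^8(Z)

Term B:
  start: add(add(S^4(Z), SSZ), mul(SZ, SZ))
  step 1: add(S(add(SSSZ, SSZ)), mul(SZ, SZ))
  step 2: S(add(add(SSSZ, SSZ), mul(SZ, SZ)))
  step 3: S(add(S(add(SSZ, SSZ)), mul(SZ, SZ)))
  step 4: S(S(add(add(SSZ, SSZ), mul(SZ, SZ))))
  step 5: S(S(add(S(add(SZ, SSZ)), mul(SZ, SZ))))
  step 6: S(S(S(add(add(SZ, SSZ), mul(SZ, SZ)))))
  step 7: S(S(S(add(S(add(Z, SSZ)), mul(SZ, SZ)))))
  step 8: S(S(S(S(add(add(Z, SSZ), mul(SZ, SZ))))))
  step 9: S(S(S(S(add(SSZ, mul(SZ, SZ))))))
  step 10: S(S(S(S(S(add(SZ, mul(SZ, SZ)))))))
  step 11: S(S(S(S(S(S(add(Z, mul(SZ, SZ))))))))
  step 12: S(S(S(S(S(S(mul(SZ, SZ)))))))
  step 13: S(S(S(S(S(S(add(SZ, mul(Z, SZ))))))))
  step 14: S(S(S(S(S(S(S(add(Z, mul(Z, SZ)))))))))
  step 15: S(S(S(S(S(S(S(mul(Z, SZ))))))))
  step 16: S^7(Z)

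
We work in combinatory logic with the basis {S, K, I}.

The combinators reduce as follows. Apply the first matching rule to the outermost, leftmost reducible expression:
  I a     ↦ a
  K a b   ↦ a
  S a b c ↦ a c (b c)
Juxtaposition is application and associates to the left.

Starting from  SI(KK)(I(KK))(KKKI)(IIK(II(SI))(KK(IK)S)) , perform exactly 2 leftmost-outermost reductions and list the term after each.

Answer: after 2 steps: I(KK)(KK(I(KK)))(KKKI)(IIK(II(SI))(KK(IK)S))

Working:
  start: SI(KK)(I(KK))(KKKI)(IIK(II(SI))(KK(IK)S))
  [1] I(I(KK))(KK(I(KK)))(KKKI)(IIK(II(SI))(KK(IK)S))
  [2] I(KK)(KK(I(KK)))(KKKI)(IIK(II(SI))(KK(IK)S))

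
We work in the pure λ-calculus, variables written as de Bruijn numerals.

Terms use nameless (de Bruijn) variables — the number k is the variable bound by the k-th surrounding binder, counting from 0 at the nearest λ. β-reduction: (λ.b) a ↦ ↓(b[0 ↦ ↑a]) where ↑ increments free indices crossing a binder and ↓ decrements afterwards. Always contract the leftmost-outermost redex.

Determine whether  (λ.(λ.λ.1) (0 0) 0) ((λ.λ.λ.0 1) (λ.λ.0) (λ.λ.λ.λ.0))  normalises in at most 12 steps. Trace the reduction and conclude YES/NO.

  start: (λ.(λ.λ.1) (0 0) 0) ((λ.λ.λ.0 1) (λ.λ.0) (λ.λ.λ.λ.0))
  →1  (λ.λ.1) ((λ.λ.λ.0 1) (λ.λ.0) (λ.λ.λ.λ.0) ((λ.λ.λ.0 1) (λ.λ.0) (λ.λ.λ.λ.0))) ((λ.λ.λ.0 1) (λ.λ.0) (λ.λ.λ.λ.0))
  →2  (λ.(λ.λ.λ.0 1) (λ.λ.0) (λ.λ.λ.λ.0) ((λ.λ.λ.0 1) (λ.λ.0) (λ.λ.λ.λ.0))) ((λ.λ.λ.0 1) (λ.λ.0) (λ.λ.λ.λ.0))
  →3  (λ.λ.λ.0 1) (λ.λ.0) (λ.λ.λ.λ.0) ((λ.λ.λ.0 1) (λ.λ.0) (λ.λ.λ.λ.0))
  →4  (λ.λ.0 1) (λ.λ.λ.λ.0) ((λ.λ.λ.0 1) (λ.λ.0) (λ.λ.λ.λ.0))
  →5  (λ.0 (λ.λ.λ.λ.0)) ((λ.λ.λ.0 1) (λ.λ.0) (λ.λ.λ.λ.0))
  →6  (λ.λ.λ.0 1) (λ.λ.0) (λ.λ.λ.λ.0) (λ.λ.λ.λ.0)
  →7  (λ.λ.0 1) (λ.λ.λ.λ.0) (λ.λ.λ.λ.0)
  →8  (λ.0 (λ.λ.λ.λ.0)) (λ.λ.λ.λ.0)
  →9  (λ.λ.λ.λ.0) (λ.λ.λ.λ.0)
  →10  λ.λ.λ.0

Answer: YES — reaches normal form λ.λ.λ.0 in 10 ≤ 12 steps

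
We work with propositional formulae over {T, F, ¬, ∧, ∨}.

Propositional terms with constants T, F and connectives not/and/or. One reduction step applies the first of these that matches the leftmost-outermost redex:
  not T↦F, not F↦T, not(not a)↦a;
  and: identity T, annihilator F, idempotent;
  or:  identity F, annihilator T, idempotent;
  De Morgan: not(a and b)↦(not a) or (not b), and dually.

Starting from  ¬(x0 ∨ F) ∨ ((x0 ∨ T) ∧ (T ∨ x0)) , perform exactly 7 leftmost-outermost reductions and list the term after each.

Answer: after 7 steps: T

Reduction:
  start: ¬(x0 ∨ F) ∨ ((x0 ∨ T) ∧ (T ∨ x0))
  →1  (¬x0 ∧ ¬F) ∨ ((x0 ∨ T) ∧ (T ∨ x0))
  →2  (¬x0 ∧ T) ∨ ((x0 ∨ T) ∧ (T ∨ x0))
  →3  ¬x0 ∨ ((x0 ∨ T) ∧ (T ∨ x0))
  →4  ¬x0 ∨ (T ∧ (T ∨ x0))
  →5  ¬x0 ∨ (T ∨ x0)
  →6  ¬x0 ∨ T
  →7  T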